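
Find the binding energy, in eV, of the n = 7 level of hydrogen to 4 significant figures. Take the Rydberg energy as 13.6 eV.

0.2776 eV

E_7 = −13.60/49 = −0.2776 eV, so ionization (to E = 0) requires 0.2776 eV.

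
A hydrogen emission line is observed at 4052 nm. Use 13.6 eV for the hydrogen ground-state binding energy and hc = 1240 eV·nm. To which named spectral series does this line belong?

Brackett

ΔE = 1240/4052 = 0.3060 eV.
This matches 13.6 × (1/4² − 1/5²), so n_f = 4: the Brackett series.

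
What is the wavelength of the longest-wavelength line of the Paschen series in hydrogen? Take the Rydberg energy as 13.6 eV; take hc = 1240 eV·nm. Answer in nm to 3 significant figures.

1880 nm

The Paschen series terminates on n_f = 3; the first line has n_i = 3+1 = 4.
ΔE = 13.60 × (1/3² − 1/4²) = 0.6611 eV.
λ = 1240 / 0.6611 = 1880 nm.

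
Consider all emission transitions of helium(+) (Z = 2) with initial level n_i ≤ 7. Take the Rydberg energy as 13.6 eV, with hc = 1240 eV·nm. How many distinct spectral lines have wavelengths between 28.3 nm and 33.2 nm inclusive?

1

Enumerate all n_i → n_f pairs with 1 ≤ n_f < n_i ≤ 7 and compute λ = 1240 / [13.6·4·(1/n_f² − 1/n_i²)].
Lines falling in [28.3, 33.2] nm: 2→1 (30.39 nm).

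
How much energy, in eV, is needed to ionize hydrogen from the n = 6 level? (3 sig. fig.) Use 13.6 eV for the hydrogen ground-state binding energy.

E_6 = −13.60/36 = −0.378 eV, so ionization (to E = 0) requires 0.378 eV.

0.378 eV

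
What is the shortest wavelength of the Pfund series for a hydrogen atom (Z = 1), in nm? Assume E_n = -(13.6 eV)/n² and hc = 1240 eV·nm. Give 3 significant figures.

The Pfund series has lower level n_f = 5; the series limit corresponds to n_i → ∞.
ΔE_max = 13.6 × 1 / 5² = 0.5440 eV.
λ_min = 1240 / 0.5440 = 2280 nm.

2280 nm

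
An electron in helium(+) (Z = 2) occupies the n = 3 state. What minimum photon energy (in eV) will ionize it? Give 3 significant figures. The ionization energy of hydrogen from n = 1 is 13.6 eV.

E_n = −13.6 Z²/n² = −54.40/n² eV for Z = 2.
E_3 = −54.40/9 = −6.04 eV, so ionization (to E = 0) requires 6.04 eV.

6.04 eV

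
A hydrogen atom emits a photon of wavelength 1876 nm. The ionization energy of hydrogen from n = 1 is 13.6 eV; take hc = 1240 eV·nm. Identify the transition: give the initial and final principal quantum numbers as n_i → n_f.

The photon energy is ΔE = hc/λ = 1240 / 1876 = 0.6610 eV.
With Z = 1, ΔE = 13.60 × (1/n_f² − 1/n_i²), so 1/n_f² − 1/n_i² = 0.04860.
Trying n_f = 3 gives 1/n_i² = 0.06251, i.e. n_i ≈ 4; this pair matches.

n_i = 4, n_f = 3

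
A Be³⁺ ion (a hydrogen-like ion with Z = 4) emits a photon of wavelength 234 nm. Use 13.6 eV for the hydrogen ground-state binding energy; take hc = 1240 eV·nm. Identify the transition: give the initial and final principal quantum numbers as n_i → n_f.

The photon energy is ΔE = hc/λ = 1240 / 234 = 5.299 eV.
With Z = 4, ΔE = 217.6 × (1/n_f² − 1/n_i²), so 1/n_f² − 1/n_i² = 0.02435.
Trying n_f = 5 gives 1/n_i² = 0.01565, i.e. n_i ≈ 8; this pair matches.

n_i = 8, n_f = 5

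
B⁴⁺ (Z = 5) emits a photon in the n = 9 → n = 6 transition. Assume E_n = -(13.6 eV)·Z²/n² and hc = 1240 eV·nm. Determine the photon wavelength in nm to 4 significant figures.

For Z = 5 the level energies scale as Z², so the effective Rydberg energy is 13.6 × 25 = 340.0 eV.
ΔE = 340.0 × (1/6² − 1/9²) = 340.0 × 0.01543 = 5.247 eV.
λ = hc/ΔE = 1240 / 5.247 = 236.3 nm.

236.3 nm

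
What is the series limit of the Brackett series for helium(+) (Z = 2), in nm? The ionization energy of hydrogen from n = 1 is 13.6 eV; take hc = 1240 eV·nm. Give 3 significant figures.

The Brackett series has lower level n_f = 4; the series limit corresponds to n_i → ∞.
ΔE_max = 13.6 × 4 / 4² = 3.400 eV.
λ_min = 1240 / 3.400 = 365 nm.

365 nm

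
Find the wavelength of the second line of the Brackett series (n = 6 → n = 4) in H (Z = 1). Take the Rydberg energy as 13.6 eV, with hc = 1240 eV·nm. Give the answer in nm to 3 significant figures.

2630 nm

The Brackett series terminates on n_f = 4; the second line has n_i = 4+2 = 6.
ΔE = 13.60 × (1/4² − 1/6²) = 0.4722 eV.
λ = 1240 / 0.4722 = 2630 nm.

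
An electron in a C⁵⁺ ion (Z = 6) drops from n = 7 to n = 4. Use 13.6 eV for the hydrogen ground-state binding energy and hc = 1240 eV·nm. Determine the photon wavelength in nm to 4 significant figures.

60.17 nm

For Z = 6 the level energies scale as Z², so the effective Rydberg energy is 13.6 × 36 = 489.6 eV.
ΔE = 489.6 × (1/4² − 1/7²) = 489.6 × 0.04209 = 20.61 eV.
λ = hc/ΔE = 1240 / 20.61 = 60.17 nm.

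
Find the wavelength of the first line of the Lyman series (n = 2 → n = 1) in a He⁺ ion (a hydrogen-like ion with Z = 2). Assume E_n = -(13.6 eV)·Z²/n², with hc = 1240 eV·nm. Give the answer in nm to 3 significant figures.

The Lyman series terminates on n_f = 1; the first line has n_i = 1+1 = 2.
ΔE = 54.40 × (1/1² − 1/2²) = 40.80 eV.
λ = 1240 / 40.80 = 30.4 nm.

30.4 nm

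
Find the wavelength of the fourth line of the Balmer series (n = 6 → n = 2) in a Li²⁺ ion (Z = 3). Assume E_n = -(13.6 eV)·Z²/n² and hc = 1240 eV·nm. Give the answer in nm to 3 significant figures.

The Balmer series terminates on n_f = 2; the fourth line has n_i = 2+4 = 6.
ΔE = 122.4 × (1/2² − 1/6²) = 27.20 eV.
λ = 1240 / 27.20 = 45.6 nm.

45.6 nm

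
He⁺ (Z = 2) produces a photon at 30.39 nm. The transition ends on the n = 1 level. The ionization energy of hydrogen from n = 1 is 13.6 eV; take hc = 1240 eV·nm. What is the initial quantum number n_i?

The photon energy is ΔE = hc/λ = 1240 / 30.39 = 40.80 eV.
With Z = 2, ΔE = 54.40 × (1/n_f² − 1/n_i²), so 1/n_f² − 1/n_i² = 0.7501.
With n_f = 1: 1/n_i² = 1/1 − 0.7501 = 0.2499, so n_i ≈ 2.00.

n_i = 2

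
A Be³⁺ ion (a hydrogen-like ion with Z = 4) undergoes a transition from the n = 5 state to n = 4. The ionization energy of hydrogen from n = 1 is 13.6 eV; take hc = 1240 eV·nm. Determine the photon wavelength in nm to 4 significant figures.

253.3 nm

For Z = 4 the level energies scale as Z², so the effective Rydberg energy is 13.6 × 16 = 217.6 eV.
ΔE = 217.6 × (1/4² − 1/5²) = 217.6 × 0.02250 = 4.896 eV.
λ = hc/ΔE = 1240 / 4.896 = 253.3 nm.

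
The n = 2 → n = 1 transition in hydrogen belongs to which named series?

Lyman

The series is set by the lower level: n_f = 1 is the Lyman series.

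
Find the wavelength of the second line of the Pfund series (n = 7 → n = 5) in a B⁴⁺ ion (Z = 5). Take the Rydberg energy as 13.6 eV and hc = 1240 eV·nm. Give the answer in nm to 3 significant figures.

The Pfund series terminates on n_f = 5; the second line has n_i = 5+2 = 7.
ΔE = 340.0 × (1/5² − 1/7²) = 6.661 eV.
λ = 1240 / 6.661 = 186 nm.

186 nm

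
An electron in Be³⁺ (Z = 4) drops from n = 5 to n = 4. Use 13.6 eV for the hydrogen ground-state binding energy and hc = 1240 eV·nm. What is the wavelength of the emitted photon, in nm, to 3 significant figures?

253 nm

For Z = 4 the level energies scale as Z², so the effective Rydberg energy is 13.6 × 16 = 217.6 eV.
ΔE = 217.6 × (1/4² − 1/5²) = 217.6 × 0.02250 = 4.896 eV.
λ = hc/ΔE = 1240 / 4.896 = 253 nm.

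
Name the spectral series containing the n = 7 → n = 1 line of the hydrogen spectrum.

Lyman

The series is set by the lower level: n_f = 1 is the Lyman series.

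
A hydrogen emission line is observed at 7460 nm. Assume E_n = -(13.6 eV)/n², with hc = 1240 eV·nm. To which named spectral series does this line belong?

ΔE = 1240/7460 = 0.1662 eV.
This matches 13.6 × (1/5² − 1/6²), so n_f = 5: the Pfund series.

Pfund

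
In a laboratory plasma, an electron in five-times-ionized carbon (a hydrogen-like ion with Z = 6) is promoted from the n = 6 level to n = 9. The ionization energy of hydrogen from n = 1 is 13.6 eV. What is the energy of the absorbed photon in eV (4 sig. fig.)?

The Bohr energies scale as Z², so for Z = 6: E_n = −489.6/n² eV.
E_9 = −489.6/81 = −6.044 eV and E_6 = −489.6/36 = −13.60 eV.
The photon energy is |E_9 − E_6| = 7.556 eV.

7.556 eV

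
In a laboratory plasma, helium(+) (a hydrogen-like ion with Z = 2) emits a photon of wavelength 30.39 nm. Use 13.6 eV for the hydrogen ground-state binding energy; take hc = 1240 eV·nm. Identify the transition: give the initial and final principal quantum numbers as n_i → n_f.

The photon energy is ΔE = hc/λ = 1240 / 30.39 = 40.80 eV.
With Z = 2, ΔE = 54.40 × (1/n_f² − 1/n_i²), so 1/n_f² − 1/n_i² = 0.7501.
Trying n_f = 1 gives 1/n_i² = 0.2499, i.e. n_i ≈ 2; this pair matches.

n_i = 2, n_f = 1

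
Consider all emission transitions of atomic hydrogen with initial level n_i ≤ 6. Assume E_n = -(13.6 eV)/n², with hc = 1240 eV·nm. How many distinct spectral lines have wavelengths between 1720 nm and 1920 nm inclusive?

1

Enumerate all n_i → n_f pairs with 1 ≤ n_f < n_i ≤ 6 and compute λ = 1240 / [13.6·1·(1/n_f² − 1/n_i²)].
Lines falling in [1720, 1920] nm: 4→3 (1876 nm).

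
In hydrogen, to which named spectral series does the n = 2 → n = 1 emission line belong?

Lyman

The series is set by the lower level: n_f = 1 is the Lyman series.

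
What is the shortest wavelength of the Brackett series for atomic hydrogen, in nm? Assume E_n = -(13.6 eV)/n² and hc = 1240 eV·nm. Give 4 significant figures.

1459 nm

The Brackett series has lower level n_f = 4; the series limit corresponds to n_i → ∞.
ΔE_max = 13.6 × 1 / 4² = 0.8500 eV.
λ_min = 1240 / 0.8500 = 1459 nm.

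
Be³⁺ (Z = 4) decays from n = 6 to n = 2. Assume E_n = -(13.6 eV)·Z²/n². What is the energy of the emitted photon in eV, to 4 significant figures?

48.36 eV

The Bohr energies scale as Z², so for Z = 4: E_n = −217.6/n² eV.
E_6 = −217.6/36 = −6.044 eV and E_2 = −217.6/4 = −54.40 eV.
The photon energy is |E_6 − E_2| = 48.36 eV.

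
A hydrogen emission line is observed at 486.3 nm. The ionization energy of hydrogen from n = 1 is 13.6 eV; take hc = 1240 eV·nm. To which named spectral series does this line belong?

ΔE = 1240/486.3 = 2.550 eV.
This matches 13.6 × (1/2² − 1/4²), so n_f = 2: the Balmer series.

Balmer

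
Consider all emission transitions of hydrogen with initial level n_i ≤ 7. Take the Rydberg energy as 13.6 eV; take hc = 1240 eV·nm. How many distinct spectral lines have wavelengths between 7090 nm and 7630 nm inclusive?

Enumerate all n_i → n_f pairs with 1 ≤ n_f < n_i ≤ 7 and compute λ = 1240 / [13.6·1·(1/n_f² − 1/n_i²)].
Lines falling in [7090, 7630] nm: 6→5 (7460 nm).

1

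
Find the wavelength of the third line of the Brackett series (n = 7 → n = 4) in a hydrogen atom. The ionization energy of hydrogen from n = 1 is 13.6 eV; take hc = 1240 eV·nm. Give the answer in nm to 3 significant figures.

2170 nm

The Brackett series terminates on n_f = 4; the third line has n_i = 4+3 = 7.
ΔE = 13.60 × (1/4² − 1/7²) = 0.5724 eV.
λ = 1240 / 0.5724 = 2170 nm.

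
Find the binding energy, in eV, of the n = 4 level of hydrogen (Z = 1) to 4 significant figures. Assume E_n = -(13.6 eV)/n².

E_4 = −13.60/16 = −0.8500 eV, so ionization (to E = 0) requires 0.8500 eV.

0.8500 eV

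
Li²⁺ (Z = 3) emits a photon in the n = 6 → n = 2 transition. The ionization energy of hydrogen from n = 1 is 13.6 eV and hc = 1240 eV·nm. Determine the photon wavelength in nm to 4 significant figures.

For Z = 3 the level energies scale as Z², so the effective Rydberg energy is 13.6 × 9 = 122.4 eV.
ΔE = 122.4 × (1/2² − 1/6²) = 122.4 × 0.2222 = 27.20 eV.
λ = hc/ΔE = 1240 / 27.20 = 45.59 nm.

45.59 nm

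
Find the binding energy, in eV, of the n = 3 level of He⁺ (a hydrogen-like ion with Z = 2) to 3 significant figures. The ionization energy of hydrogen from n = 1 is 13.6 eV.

6.04 eV

E_n = −13.6 Z²/n² = −54.40/n² eV for Z = 2.
E_3 = −54.40/9 = −6.04 eV, so ionization (to E = 0) requires 6.04 eV.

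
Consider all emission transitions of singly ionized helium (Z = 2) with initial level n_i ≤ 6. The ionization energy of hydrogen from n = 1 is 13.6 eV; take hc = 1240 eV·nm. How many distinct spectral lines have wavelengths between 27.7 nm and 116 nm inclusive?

Enumerate all n_i → n_f pairs with 1 ≤ n_f < n_i ≤ 6 and compute λ = 1240 / [13.6·4·(1/n_f² − 1/n_i²)].
Lines falling in [27.7, 116] nm: 2→1 (30.39 nm), 6→2 (102.6 nm), 5→2 (108.5 nm).

3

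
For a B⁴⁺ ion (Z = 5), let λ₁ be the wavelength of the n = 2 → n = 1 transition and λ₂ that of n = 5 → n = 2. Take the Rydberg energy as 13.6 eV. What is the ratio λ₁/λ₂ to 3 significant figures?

λ ∝ 1/ΔE ∝ 1/(1/n_f² − 1/n_i²), and the Z² and hc factors cancel in the ratio.
λ₁/λ₂ = (1/2² − 1/5²)/(1/1² − 1/2²) = 0.2100/0.7500 = 0.280.

0.280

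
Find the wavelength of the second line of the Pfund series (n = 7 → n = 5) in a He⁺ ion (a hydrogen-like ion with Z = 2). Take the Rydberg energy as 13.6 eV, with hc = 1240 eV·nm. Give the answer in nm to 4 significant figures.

The Pfund series terminates on n_f = 5; the second line has n_i = 5+2 = 7.
ΔE = 54.40 × (1/5² − 1/7²) = 1.066 eV.
λ = 1240 / 1.066 = 1163 nm.

1163 nm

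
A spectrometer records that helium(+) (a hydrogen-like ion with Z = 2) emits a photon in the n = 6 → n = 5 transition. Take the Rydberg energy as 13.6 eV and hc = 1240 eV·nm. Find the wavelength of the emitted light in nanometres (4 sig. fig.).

For Z = 2 the level energies scale as Z², so the effective Rydberg energy is 13.6 × 4 = 54.40 eV.
ΔE = 54.40 × (1/5² − 1/6²) = 54.40 × 0.01222 = 0.6649 eV.
λ = hc/ΔE = 1240 / 0.6649 = 1865 nm.

1865 nm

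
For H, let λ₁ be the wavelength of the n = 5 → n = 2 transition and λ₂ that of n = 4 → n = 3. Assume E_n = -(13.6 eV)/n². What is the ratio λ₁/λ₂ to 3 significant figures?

λ ∝ 1/ΔE ∝ 1/(1/n_f² − 1/n_i²), and the Z² and hc factors cancel in the ratio.
λ₁/λ₂ = (1/3² − 1/4²)/(1/2² − 1/5²) = 0.04861/0.2100 = 0.231.

0.231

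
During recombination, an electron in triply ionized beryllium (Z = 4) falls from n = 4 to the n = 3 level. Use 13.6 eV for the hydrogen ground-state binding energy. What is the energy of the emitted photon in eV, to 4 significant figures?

10.58 eV

The Bohr energies scale as Z², so for Z = 4: E_n = −217.6/n² eV.
E_4 = −217.6/16 = −13.60 eV and E_3 = −217.6/9 = −24.18 eV.
The photon energy is |E_4 − E_3| = 10.58 eV.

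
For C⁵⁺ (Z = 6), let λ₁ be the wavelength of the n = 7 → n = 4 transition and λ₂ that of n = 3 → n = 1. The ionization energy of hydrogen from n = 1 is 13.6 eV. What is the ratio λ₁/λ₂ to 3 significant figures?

λ ∝ 1/ΔE ∝ 1/(1/n_f² − 1/n_i²), and the Z² and hc factors cancel in the ratio.
λ₁/λ₂ = (1/1² − 1/3²)/(1/4² − 1/7²) = 0.8889/0.04209 = 21.1.

21.1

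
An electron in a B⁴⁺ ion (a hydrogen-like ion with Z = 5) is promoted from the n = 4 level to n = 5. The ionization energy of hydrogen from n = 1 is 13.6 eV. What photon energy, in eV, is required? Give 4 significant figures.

The Bohr energies scale as Z², so for Z = 5: E_n = −340.0/n² eV.
E_5 = −340.0/25 = −13.60 eV and E_4 = −340.0/16 = −21.25 eV.
The photon energy is |E_5 − E_4| = 7.650 eV.

7.650 eV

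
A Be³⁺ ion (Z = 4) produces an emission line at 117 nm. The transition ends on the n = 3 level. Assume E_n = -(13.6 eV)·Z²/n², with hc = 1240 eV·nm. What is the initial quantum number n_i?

The photon energy is ΔE = hc/λ = 1240 / 117 = 10.60 eV.
With Z = 4, ΔE = 217.6 × (1/n_f² − 1/n_i²), so 1/n_f² − 1/n_i² = 0.04871.
With n_f = 3: 1/n_i² = 1/9 − 0.04871 = 0.06241, so n_i ≈ 4.00.

n_i = 4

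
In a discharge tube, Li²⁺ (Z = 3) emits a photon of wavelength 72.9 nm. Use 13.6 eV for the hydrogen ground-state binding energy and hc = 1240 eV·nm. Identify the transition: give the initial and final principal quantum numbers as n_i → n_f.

The photon energy is ΔE = hc/λ = 1240 / 72.9 = 17.01 eV.
With Z = 3, ΔE = 122.4 × (1/n_f² − 1/n_i²), so 1/n_f² − 1/n_i² = 0.1390.
Trying n_f = 2 gives 1/n_i² = 0.1110, i.e. n_i ≈ 3; this pair matches.

n_i = 3, n_f = 2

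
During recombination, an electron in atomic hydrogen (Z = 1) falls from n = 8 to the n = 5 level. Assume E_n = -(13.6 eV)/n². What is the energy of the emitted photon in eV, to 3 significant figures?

E_8 = −13.60/64 = −0.2125 eV and E_5 = −13.60/25 = −0.5440 eV.
The photon energy is |E_8 − E_5| = 0.332 eV.

0.332 eV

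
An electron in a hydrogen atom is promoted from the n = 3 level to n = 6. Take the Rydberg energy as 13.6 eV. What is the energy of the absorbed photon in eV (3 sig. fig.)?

1.13 eV

E_6 = −13.60/36 = −0.3778 eV and E_3 = −13.60/9 = −1.511 eV.
The photon energy is |E_6 − E_3| = 1.13 eV.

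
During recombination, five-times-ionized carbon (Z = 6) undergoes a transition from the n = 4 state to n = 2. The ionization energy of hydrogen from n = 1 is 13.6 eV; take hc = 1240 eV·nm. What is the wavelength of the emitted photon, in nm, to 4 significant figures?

13.51 nm

For Z = 6 the level energies scale as Z², so the effective Rydberg energy is 13.6 × 36 = 489.6 eV.
ΔE = 489.6 × (1/2² − 1/4²) = 489.6 × 0.1875 = 91.80 eV.
λ = hc/ΔE = 1240 / 91.80 = 13.51 nm.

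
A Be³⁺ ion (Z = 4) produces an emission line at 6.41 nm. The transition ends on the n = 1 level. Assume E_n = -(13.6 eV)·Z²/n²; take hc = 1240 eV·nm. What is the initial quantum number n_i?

n_i = 3

The photon energy is ΔE = hc/λ = 1240 / 6.41 = 193.4 eV.
With Z = 4, ΔE = 217.6 × (1/n_f² − 1/n_i²), so 1/n_f² − 1/n_i² = 0.8890.
With n_f = 1: 1/n_i² = 1/1 − 0.8890 = 0.1110, so n_i ≈ 3.00.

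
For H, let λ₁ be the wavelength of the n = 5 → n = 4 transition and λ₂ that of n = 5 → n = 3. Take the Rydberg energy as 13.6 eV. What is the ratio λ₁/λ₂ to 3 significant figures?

3.16

λ ∝ 1/ΔE ∝ 1/(1/n_f² − 1/n_i²), and the Z² and hc factors cancel in the ratio.
λ₁/λ₂ = (1/3² − 1/5²)/(1/4² − 1/5²) = 0.07111/0.02250 = 3.16.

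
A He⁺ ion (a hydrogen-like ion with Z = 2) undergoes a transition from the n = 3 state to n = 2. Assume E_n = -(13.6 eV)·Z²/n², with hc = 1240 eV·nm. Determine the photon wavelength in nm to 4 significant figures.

164.1 nm

For Z = 2 the level energies scale as Z², so the effective Rydberg energy is 13.6 × 4 = 54.40 eV.
ΔE = 54.40 × (1/2² − 1/3²) = 54.40 × 0.1389 = 7.556 eV.
λ = hc/ΔE = 1240 / 7.556 = 164.1 nm.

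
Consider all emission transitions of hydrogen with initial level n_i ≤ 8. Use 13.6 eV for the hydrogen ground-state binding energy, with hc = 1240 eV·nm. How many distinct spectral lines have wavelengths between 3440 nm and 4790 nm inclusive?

3

Enumerate all n_i → n_f pairs with 1 ≤ n_f < n_i ≤ 8 and compute λ = 1240 / [13.6·1·(1/n_f² − 1/n_i²)].
Lines falling in [3440, 4790] nm: 8→5 (3741 nm), 5→4 (4052 nm), 7→5 (4654 nm).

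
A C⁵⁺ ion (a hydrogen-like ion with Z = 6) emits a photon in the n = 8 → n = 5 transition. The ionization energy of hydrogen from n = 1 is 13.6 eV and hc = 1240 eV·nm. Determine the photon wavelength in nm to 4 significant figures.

103.9 nm

For Z = 6 the level energies scale as Z², so the effective Rydberg energy is 13.6 × 36 = 489.6 eV.
ΔE = 489.6 × (1/5² − 1/8²) = 489.6 × 0.02438 = 11.93 eV.
λ = hc/ΔE = 1240 / 11.93 = 103.9 nm.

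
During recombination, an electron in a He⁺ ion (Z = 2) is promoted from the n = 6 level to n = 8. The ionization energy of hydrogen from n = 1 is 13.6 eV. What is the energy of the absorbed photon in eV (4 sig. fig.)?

The Bohr energies scale as Z², so for Z = 2: E_n = −54.40/n² eV.
E_8 = −54.40/64 = −0.8500 eV and E_6 = −54.40/36 = −1.511 eV.
The photon energy is |E_8 − E_6| = 0.6611 eV.

0.6611 eV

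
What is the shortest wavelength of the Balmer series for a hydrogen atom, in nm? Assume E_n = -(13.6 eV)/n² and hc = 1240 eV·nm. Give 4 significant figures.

The Balmer series has lower level n_f = 2; the series limit corresponds to n_i → ∞.
ΔE_max = 13.6 × 1 / 2² = 3.400 eV.
λ_min = 1240 / 3.400 = 364.7 nm.

364.7 nm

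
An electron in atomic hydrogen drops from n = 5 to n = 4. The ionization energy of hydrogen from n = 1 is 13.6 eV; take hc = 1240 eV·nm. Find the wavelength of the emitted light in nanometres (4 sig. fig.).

ΔE = 13.60 × (1/4² − 1/5²) = 13.60 × 0.02250 = 0.3060 eV.
λ = hc/ΔE = 1240 / 0.3060 = 4052 nm.

4052 nm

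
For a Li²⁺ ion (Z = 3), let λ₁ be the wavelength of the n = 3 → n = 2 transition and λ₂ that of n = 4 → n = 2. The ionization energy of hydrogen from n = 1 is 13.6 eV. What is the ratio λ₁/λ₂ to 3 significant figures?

λ ∝ 1/ΔE ∝ 1/(1/n_f² − 1/n_i²), and the Z² and hc factors cancel in the ratio.
λ₁/λ₂ = (1/2² − 1/4²)/(1/2² − 1/3²) = 0.1875/0.1389 = 1.35.

1.35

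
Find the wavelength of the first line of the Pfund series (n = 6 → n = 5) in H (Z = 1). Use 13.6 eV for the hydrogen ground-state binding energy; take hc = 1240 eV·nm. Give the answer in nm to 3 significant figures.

7460 nm

The Pfund series terminates on n_f = 5; the first line has n_i = 5+1 = 6.
ΔE = 13.60 × (1/5² − 1/6²) = 0.1662 eV.
λ = 1240 / 0.1662 = 7460 nm.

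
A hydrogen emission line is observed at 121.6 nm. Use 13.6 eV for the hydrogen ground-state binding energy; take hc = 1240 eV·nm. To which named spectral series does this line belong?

Lyman

ΔE = 1240/121.6 = 10.20 eV.
This matches 13.6 × (1/1² − 1/2²), so n_f = 1: the Lyman series.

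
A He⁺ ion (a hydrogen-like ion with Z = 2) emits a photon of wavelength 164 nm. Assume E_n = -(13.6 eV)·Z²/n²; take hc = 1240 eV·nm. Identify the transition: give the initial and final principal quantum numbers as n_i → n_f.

n_i = 3, n_f = 2

The photon energy is ΔE = hc/λ = 1240 / 164 = 7.561 eV.
With Z = 2, ΔE = 54.40 × (1/n_f² − 1/n_i²), so 1/n_f² − 1/n_i² = 0.1390.
Trying n_f = 2 gives 1/n_i² = 0.1110, i.e. n_i ≈ 3; this pair matches.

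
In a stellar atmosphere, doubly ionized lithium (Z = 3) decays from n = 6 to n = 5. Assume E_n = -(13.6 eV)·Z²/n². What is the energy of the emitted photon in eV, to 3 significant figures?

1.50 eV

The Bohr energies scale as Z², so for Z = 3: E_n = −122.4/n² eV.
E_6 = −122.4/36 = −3.400 eV and E_5 = −122.4/25 = −4.896 eV.
The photon energy is |E_6 − E_5| = 1.50 eV.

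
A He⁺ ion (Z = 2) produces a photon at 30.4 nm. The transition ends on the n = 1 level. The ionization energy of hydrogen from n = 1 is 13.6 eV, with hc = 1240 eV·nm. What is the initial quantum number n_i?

The photon energy is ΔE = hc/λ = 1240 / 30.4 = 40.79 eV.
With Z = 2, ΔE = 54.40 × (1/n_f² − 1/n_i²), so 1/n_f² − 1/n_i² = 0.7498.
With n_f = 1: 1/n_i² = 1/1 − 0.7498 = 0.2502, so n_i ≈ 2.00.

n_i = 2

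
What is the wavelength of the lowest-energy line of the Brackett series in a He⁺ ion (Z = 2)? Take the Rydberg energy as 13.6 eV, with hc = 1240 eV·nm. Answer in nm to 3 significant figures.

The Brackett series terminates on n_f = 4; the first line has n_i = 4+1 = 5.
ΔE = 54.40 × (1/4² − 1/5²) = 1.224 eV.
λ = 1240 / 1.224 = 1010 nm.

1010 nm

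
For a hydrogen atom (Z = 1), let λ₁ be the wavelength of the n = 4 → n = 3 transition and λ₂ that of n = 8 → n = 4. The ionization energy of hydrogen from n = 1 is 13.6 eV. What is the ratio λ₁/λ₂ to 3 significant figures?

0.964

λ ∝ 1/ΔE ∝ 1/(1/n_f² − 1/n_i²), and the Z² and hc factors cancel in the ratio.
λ₁/λ₂ = (1/4² − 1/8²)/(1/3² − 1/4²) = 0.04688/0.04861 = 0.964.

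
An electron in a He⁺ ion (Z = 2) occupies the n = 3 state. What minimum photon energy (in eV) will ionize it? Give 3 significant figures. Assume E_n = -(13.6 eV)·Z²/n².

E_n = −13.6 Z²/n² = −54.40/n² eV for Z = 2.
E_3 = −54.40/9 = −6.04 eV, so ionization (to E = 0) requires 6.04 eV.

6.04 eV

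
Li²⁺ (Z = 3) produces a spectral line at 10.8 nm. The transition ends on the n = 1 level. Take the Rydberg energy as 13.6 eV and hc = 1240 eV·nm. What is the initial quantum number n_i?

n_i = 4

The photon energy is ΔE = hc/λ = 1240 / 10.8 = 114.8 eV.
With Z = 3, ΔE = 122.4 × (1/n_f² − 1/n_i²), so 1/n_f² − 1/n_i² = 0.9380.
With n_f = 1: 1/n_i² = 1/1 − 0.9380 = 0.06197, so n_i ≈ 4.02.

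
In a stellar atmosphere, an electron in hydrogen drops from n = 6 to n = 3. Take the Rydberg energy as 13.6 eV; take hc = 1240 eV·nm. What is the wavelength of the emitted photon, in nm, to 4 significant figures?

ΔE = 13.60 × (1/3² − 1/6²) = 13.60 × 0.08333 = 1.133 eV.
λ = hc/ΔE = 1240 / 1.133 = 1094 nm.

1094 nm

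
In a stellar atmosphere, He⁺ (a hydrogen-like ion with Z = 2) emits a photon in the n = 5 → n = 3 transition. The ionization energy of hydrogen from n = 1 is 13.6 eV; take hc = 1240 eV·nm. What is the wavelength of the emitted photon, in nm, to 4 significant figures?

For Z = 2 the level energies scale as Z², so the effective Rydberg energy is 13.6 × 4 = 54.40 eV.
ΔE = 54.40 × (1/3² − 1/5²) = 54.40 × 0.07111 = 3.868 eV.
λ = hc/ΔE = 1240 / 3.868 = 320.5 nm.

320.5 nm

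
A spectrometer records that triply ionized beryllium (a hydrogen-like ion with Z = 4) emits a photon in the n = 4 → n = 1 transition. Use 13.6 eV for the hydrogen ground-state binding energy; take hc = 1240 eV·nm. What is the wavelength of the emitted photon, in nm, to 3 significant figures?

For Z = 4 the level energies scale as Z², so the effective Rydberg energy is 13.6 × 16 = 217.6 eV.
ΔE = 217.6 × (1/1² − 1/4²) = 217.6 × 0.9375 = 204.0 eV.
λ = hc/ΔE = 1240 / 204.0 = 6.08 nm.

6.08 nm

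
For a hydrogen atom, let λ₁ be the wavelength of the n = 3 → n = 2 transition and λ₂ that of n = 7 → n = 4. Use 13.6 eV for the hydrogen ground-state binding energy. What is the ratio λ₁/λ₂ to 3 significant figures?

0.303

λ ∝ 1/ΔE ∝ 1/(1/n_f² − 1/n_i²), and the Z² and hc factors cancel in the ratio.
λ₁/λ₂ = (1/4² − 1/7²)/(1/2² − 1/3²) = 0.04209/0.1389 = 0.303.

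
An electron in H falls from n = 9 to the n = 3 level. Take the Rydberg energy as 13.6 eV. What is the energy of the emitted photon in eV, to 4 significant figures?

E_9 = −13.60/81 = −0.1679 eV and E_3 = −13.60/9 = −1.511 eV.
The photon energy is |E_9 − E_3| = 1.343 eV.

1.343 eV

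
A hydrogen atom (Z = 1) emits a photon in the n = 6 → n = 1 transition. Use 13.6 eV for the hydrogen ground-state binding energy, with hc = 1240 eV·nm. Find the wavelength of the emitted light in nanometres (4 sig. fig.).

93.78 nm

ΔE = 13.60 × (1/1² − 1/6²) = 13.60 × 0.9722 = 13.22 eV.
λ = hc/ΔE = 1240 / 13.22 = 93.78 nm.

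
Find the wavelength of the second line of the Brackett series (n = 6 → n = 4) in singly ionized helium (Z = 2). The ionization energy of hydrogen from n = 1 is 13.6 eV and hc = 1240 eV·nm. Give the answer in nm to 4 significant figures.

656.5 nm

The Brackett series terminates on n_f = 4; the second line has n_i = 4+2 = 6.
ΔE = 54.40 × (1/4² − 1/6²) = 1.889 eV.
λ = 1240 / 1.889 = 656.5 nm.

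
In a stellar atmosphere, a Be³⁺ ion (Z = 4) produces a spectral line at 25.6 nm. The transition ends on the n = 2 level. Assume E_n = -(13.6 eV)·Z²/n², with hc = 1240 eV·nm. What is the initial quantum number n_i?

n_i = 6

The photon energy is ΔE = hc/λ = 1240 / 25.6 = 48.44 eV.
With Z = 4, ΔE = 217.6 × (1/n_f² − 1/n_i²), so 1/n_f² − 1/n_i² = 0.2226.
With n_f = 2: 1/n_i² = 1/4 − 0.2226 = 0.02740, so n_i ≈ 6.04.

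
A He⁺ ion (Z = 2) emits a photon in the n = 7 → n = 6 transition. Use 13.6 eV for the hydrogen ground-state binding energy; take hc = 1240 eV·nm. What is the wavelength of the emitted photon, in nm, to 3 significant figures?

3090 nm

For Z = 2 the level energies scale as Z², so the effective Rydberg energy is 13.6 × 4 = 54.40 eV.
ΔE = 54.40 × (1/6² − 1/7²) = 54.40 × 0.007370 = 0.4009 eV.
λ = hc/ΔE = 1240 / 0.4009 = 3090 nm.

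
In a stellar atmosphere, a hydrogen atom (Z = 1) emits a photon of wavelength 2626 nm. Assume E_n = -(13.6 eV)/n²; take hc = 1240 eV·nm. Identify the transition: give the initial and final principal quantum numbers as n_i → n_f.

n_i = 6, n_f = 4

The photon energy is ΔE = hc/λ = 1240 / 2626 = 0.4722 eV.
With Z = 1, ΔE = 13.60 × (1/n_f² − 1/n_i²), so 1/n_f² − 1/n_i² = 0.03472.
Trying n_f = 4 gives 1/n_i² = 0.02778, i.e. n_i ≈ 6; this pair matches.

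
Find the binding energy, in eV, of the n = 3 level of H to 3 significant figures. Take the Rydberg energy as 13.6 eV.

E_3 = −13.60/9 = −1.51 eV, so ionization (to E = 0) requires 1.51 eV.

1.51 eV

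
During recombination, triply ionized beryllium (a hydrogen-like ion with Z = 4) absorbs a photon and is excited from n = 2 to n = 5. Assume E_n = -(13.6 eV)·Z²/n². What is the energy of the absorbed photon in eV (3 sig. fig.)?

The Bohr energies scale as Z², so for Z = 4: E_n = −217.6/n² eV.
E_5 = −217.6/25 = −8.704 eV and E_2 = −217.6/4 = −54.40 eV.
The photon energy is |E_5 − E_2| = 45.7 eV.

45.7 eV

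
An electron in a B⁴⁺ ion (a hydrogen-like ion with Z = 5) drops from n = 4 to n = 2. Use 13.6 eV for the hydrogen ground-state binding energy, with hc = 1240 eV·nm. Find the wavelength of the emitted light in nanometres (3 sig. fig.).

For Z = 5 the level energies scale as Z², so the effective Rydberg energy is 13.6 × 25 = 340.0 eV.
ΔE = 340.0 × (1/2² − 1/4²) = 340.0 × 0.1875 = 63.75 eV.
λ = hc/ΔE = 1240 / 63.75 = 19.5 nm.

19.5 nm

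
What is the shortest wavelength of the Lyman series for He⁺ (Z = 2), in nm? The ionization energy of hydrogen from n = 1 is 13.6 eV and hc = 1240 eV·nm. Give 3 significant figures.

The Lyman series has lower level n_f = 1; the series limit corresponds to n_i → ∞.
ΔE_max = 13.6 × 4 / 1² = 54.40 eV.
λ_min = 1240 / 54.40 = 22.8 nm.

22.8 nm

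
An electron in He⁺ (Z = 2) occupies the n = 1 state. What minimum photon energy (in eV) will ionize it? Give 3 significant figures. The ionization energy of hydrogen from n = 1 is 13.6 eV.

E_n = −13.6 Z²/n² = −54.40/n² eV for Z = 2.
E_1 = −54.40/1 = −54.4 eV, so ionization (to E = 0) requires 54.4 eV.

54.4 eV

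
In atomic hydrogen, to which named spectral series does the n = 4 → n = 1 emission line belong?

The series is set by the lower level: n_f = 1 is the Lyman series.

Lyman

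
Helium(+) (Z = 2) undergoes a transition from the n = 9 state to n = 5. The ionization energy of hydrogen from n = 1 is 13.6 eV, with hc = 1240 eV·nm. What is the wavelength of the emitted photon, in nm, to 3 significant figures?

For Z = 2 the level energies scale as Z², so the effective Rydberg energy is 13.6 × 4 = 54.40 eV.
ΔE = 54.40 × (1/5² − 1/9²) = 54.40 × 0.02765 = 1.504 eV.
λ = hc/ΔE = 1240 / 1.504 = 824 nm.

824 nm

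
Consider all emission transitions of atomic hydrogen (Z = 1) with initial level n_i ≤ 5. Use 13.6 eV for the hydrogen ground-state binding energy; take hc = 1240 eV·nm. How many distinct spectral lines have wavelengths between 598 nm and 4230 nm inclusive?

Enumerate all n_i → n_f pairs with 1 ≤ n_f < n_i ≤ 5 and compute λ = 1240 / [13.6·1·(1/n_f² − 1/n_i²)].
Lines falling in [598, 4230] nm: 3→2 (656.5 nm), 5→3 (1282 nm), 4→3 (1876 nm), 5→4 (4052 nm).

4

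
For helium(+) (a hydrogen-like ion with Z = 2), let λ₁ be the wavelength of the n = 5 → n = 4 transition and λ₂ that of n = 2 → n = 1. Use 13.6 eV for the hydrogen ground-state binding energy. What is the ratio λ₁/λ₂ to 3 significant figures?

33.3

λ ∝ 1/ΔE ∝ 1/(1/n_f² − 1/n_i²), and the Z² and hc factors cancel in the ratio.
λ₁/λ₂ = (1/1² − 1/2²)/(1/4² − 1/5²) = 0.7500/0.02250 = 33.3.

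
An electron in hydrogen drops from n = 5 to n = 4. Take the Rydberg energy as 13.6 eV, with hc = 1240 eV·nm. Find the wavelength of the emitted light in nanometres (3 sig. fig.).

4050 nm

ΔE = 13.60 × (1/4² − 1/5²) = 13.60 × 0.02250 = 0.3060 eV.
λ = hc/ΔE = 1240 / 0.3060 = 4050 nm.
This line belongs to the Brackett series.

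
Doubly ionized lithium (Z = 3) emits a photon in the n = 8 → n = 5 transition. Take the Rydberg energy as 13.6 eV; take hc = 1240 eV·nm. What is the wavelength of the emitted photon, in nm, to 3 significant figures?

416 nm

For Z = 3 the level energies scale as Z², so the effective Rydberg energy is 13.6 × 9 = 122.4 eV.
ΔE = 122.4 × (1/5² − 1/8²) = 122.4 × 0.02438 = 2.984 eV.
λ = hc/ΔE = 1240 / 2.984 = 416 nm.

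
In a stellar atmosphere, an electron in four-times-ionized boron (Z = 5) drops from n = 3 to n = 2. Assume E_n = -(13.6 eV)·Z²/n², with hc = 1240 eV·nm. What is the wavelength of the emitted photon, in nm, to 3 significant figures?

26.3 nm

For Z = 5 the level energies scale as Z², so the effective Rydberg energy is 13.6 × 25 = 340.0 eV.
ΔE = 340.0 × (1/2² − 1/3²) = 340.0 × 0.1389 = 47.22 eV.
λ = hc/ΔE = 1240 / 47.22 = 26.3 nm.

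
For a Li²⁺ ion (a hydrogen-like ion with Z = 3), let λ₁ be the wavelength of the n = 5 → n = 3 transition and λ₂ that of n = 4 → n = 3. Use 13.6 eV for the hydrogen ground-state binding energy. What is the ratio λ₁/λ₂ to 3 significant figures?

λ ∝ 1/ΔE ∝ 1/(1/n_f² − 1/n_i²), and the Z² and hc factors cancel in the ratio.
λ₁/λ₂ = (1/3² − 1/4²)/(1/3² − 1/5²) = 0.04861/0.07111 = 0.684.

0.684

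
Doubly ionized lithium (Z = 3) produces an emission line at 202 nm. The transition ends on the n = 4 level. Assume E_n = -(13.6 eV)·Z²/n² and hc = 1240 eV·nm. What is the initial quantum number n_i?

The photon energy is ΔE = hc/λ = 1240 / 202 = 6.139 eV.
With Z = 3, ΔE = 122.4 × (1/n_f² − 1/n_i²), so 1/n_f² − 1/n_i² = 0.05015.
With n_f = 4: 1/n_i² = 1/16 − 0.05015 = 0.01235, so n_i ≈ 9.00.

n_i = 9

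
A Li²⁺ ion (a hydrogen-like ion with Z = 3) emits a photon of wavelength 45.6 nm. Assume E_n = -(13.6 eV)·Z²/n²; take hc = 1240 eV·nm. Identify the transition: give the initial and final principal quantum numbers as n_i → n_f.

n_i = 6, n_f = 2

The photon energy is ΔE = hc/λ = 1240 / 45.6 = 27.19 eV.
With Z = 3, ΔE = 122.4 × (1/n_f² − 1/n_i²), so 1/n_f² − 1/n_i² = 0.2222.
Trying n_f = 2 gives 1/n_i² = 0.02784, i.e. n_i ≈ 6; this pair matches.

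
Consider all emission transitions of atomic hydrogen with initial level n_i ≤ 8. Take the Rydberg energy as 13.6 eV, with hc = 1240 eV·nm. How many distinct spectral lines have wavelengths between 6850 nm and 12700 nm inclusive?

3

Enumerate all n_i → n_f pairs with 1 ≤ n_f < n_i ≤ 8 and compute λ = 1240 / [13.6·1·(1/n_f² − 1/n_i²)].
Lines falling in [6850, 12700] nm: 6→5 (7460 nm), 8→6 (7503 nm), 7→6 (12370 nm).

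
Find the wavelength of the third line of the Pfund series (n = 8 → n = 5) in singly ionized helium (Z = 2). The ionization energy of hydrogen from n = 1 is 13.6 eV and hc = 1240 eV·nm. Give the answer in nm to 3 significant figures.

The Pfund series terminates on n_f = 5; the third line has n_i = 5+3 = 8.
ΔE = 54.40 × (1/5² − 1/8²) = 1.326 eV.
λ = 1240 / 1.326 = 935 nm.

935 nm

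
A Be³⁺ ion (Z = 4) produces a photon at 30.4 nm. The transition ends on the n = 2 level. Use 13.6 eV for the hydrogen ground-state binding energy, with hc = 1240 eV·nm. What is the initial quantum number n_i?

The photon energy is ΔE = hc/λ = 1240 / 30.4 = 40.79 eV.
With Z = 4, ΔE = 217.6 × (1/n_f² − 1/n_i²), so 1/n_f² − 1/n_i² = 0.1875.
With n_f = 2: 1/n_i² = 1/4 − 0.1875 = 0.06255, so n_i ≈ 4.00.

n_i = 4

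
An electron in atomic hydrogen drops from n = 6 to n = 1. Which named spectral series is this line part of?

Lyman

The series is set by the lower level: n_f = 1 is the Lyman series.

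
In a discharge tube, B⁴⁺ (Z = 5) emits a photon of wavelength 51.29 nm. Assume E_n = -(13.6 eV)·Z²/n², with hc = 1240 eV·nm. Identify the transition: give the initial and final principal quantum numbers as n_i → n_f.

n_i = 5, n_f = 3

The photon energy is ΔE = hc/λ = 1240 / 51.29 = 24.18 eV.
With Z = 5, ΔE = 340.0 × (1/n_f² − 1/n_i²), so 1/n_f² − 1/n_i² = 0.07111.
Trying n_f = 3 gives 1/n_i² = 0.04000, i.e. n_i ≈ 5; this pair matches.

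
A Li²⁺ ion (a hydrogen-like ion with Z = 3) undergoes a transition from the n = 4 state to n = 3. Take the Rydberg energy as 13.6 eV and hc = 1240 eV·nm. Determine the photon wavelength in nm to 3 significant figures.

For Z = 3 the level energies scale as Z², so the effective Rydberg energy is 13.6 × 9 = 122.4 eV.
ΔE = 122.4 × (1/3² − 1/4²) = 122.4 × 0.04861 = 5.950 eV.
λ = hc/ΔE = 1240 / 5.950 = 208 nm.

208 nm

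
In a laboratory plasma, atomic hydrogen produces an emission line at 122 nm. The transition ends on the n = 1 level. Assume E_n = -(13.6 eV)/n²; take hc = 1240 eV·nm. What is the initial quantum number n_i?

n_i = 2

The photon energy is ΔE = hc/λ = 1240 / 122 = 10.16 eV.
With Z = 1, ΔE = 13.60 × (1/n_f² − 1/n_i²), so 1/n_f² − 1/n_i² = 0.7473.
With n_f = 1: 1/n_i² = 1/1 − 0.7473 = 0.2527, so n_i ≈ 1.99.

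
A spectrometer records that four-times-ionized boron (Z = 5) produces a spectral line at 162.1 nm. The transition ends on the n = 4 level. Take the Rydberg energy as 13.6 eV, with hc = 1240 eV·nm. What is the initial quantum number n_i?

n_i = 5

The photon energy is ΔE = hc/λ = 1240 / 162.1 = 7.650 eV.
With Z = 5, ΔE = 340.0 × (1/n_f² − 1/n_i²), so 1/n_f² − 1/n_i² = 0.02250.
With n_f = 4: 1/n_i² = 1/16 − 0.02250 = 0.04000, so n_i ≈ 5.00.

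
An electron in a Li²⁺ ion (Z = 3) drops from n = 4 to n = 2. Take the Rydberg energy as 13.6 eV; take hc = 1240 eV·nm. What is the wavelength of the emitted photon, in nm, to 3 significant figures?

For Z = 3 the level energies scale as Z², so the effective Rydberg energy is 13.6 × 9 = 122.4 eV.
ΔE = 122.4 × (1/2² − 1/4²) = 122.4 × 0.1875 = 22.95 eV.
λ = hc/ΔE = 1240 / 22.95 = 54.0 nm.

54.0 nm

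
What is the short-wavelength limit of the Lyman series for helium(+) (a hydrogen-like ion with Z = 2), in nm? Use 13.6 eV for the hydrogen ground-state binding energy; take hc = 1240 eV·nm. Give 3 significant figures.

The Lyman series has lower level n_f = 1; the series limit corresponds to n_i → ∞.
ΔE_max = 13.6 × 4 / 1² = 54.40 eV.
λ_min = 1240 / 54.40 = 22.8 nm.

22.8 nm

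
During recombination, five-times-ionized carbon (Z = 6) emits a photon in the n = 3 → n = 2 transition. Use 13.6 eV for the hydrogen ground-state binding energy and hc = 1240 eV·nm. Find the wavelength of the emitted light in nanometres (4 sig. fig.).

For Z = 6 the level energies scale as Z², so the effective Rydberg energy is 13.6 × 36 = 489.6 eV.
ΔE = 489.6 × (1/2² − 1/3²) = 489.6 × 0.1389 = 68.00 eV.
λ = hc/ΔE = 1240 / 68.00 = 18.24 nm.

18.24 nm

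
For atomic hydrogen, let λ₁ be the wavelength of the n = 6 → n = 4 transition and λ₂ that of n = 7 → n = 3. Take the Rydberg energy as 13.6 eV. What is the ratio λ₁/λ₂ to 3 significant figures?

2.61

λ ∝ 1/ΔE ∝ 1/(1/n_f² − 1/n_i²), and the Z² and hc factors cancel in the ratio.
λ₁/λ₂ = (1/3² − 1/7²)/(1/4² − 1/6²) = 0.09070/0.03472 = 2.61.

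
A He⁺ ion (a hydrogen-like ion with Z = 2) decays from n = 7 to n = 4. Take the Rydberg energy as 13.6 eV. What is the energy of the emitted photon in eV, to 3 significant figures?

The Bohr energies scale as Z², so for Z = 2: E_n = −54.40/n² eV.
E_7 = −54.40/49 = −1.110 eV and E_4 = −54.40/16 = −3.400 eV.
The photon energy is |E_7 − E_4| = 2.29 eV.

2.29 eV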